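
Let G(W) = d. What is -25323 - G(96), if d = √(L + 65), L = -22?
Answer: -25323 - √43 ≈ -25330.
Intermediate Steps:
d = √43 (d = √(-22 + 65) = √43 ≈ 6.5574)
G(W) = √43
-25323 - G(96) = -25323 - √43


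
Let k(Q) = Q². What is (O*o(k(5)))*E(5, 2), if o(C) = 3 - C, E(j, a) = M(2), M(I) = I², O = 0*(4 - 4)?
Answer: 0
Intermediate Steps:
O = 0 (O = 0*0 = 0)
E(j, a) = 4 (E(j, a) = 2² = 4)
(O*o(k(5)))*E(5, 2) = (0*(3 - 1*5²))*4 = (0*(3 - 1*25))*4 = (0*(3 - 25))*4 = (0*(-22))*4 = 0*4 = 0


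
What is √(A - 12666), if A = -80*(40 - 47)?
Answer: I*√12106 ≈ 110.03*I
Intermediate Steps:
A = 560 (A = -80*(-7) = 560)
√(A - 12666) = √(560 - 12666) = √(-12106) = I*√12106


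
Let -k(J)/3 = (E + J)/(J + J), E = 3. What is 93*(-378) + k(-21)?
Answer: -246087/7 ≈ -35155.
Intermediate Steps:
k(J) = -3*(3 + J)/(2*J) (k(J) = -3*(3 + J)/(J + J) = -3*(3 + J)/(2*J))
93*(-378) + k(-21) = 93*(-378) + (3/2)*(-3 - 1*(-21))/(-21) = -35154 + (3/2)*(-1/21)*(-3 + 21) = -35154 + (3/2)*(-1/21)*18 = -35154 - 9/7 = -246087/7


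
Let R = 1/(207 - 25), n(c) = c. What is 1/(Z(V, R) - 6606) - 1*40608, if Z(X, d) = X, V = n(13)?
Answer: -267728545/6593 ≈ -40608.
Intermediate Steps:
V = 13
R = 1/182 ≈ 0.0054945
1/(Z(V, R) - 6606) - 1*40608 = 1/(13 - 6606) - 1*40608 = 1/(-6593) - 40608 = -1/6593 - 40608 = -267728545/6593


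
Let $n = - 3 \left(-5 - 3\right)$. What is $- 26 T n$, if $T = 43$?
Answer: $-26832$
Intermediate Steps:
$n = 24$ ($n = \left(-3\right) \left(-8\right) = 24$)
$- 26 T n = \left(-26\right) 43 \cdot 24 = \left(-1118\right) 24 = -26832$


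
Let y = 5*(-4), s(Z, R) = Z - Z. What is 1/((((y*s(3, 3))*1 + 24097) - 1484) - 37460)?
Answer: -1/14847 ≈ -6.7354e-5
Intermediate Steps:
s(Z, R) = 0
y = -20
1/((((y*s(3, 3))*1 + 24097) - 1484) - 37460) = 1/(((-20*0*1 + 24097) - 1484) - 37460) = 1/(((0*1 + 24097) - 1484) - 37460) = 1/(((0 + 24097) - 1484) - 37460) = 1/((24097 - 1484) - 37460) = 1/(22613 - 37460) = 1/(-14847) = -1/14847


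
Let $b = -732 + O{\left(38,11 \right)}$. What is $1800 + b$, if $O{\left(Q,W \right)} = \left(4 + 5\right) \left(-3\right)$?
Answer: $1041$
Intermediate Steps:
$O{\left(Q,W \right)} = -27$ ($O{\left(Q,W \right)} = 9 \left(-3\right) = -27$)
$b = -759$ ($b = -732 - 27 = -759$)
$1800 + b = 1800 - 759 = 1041$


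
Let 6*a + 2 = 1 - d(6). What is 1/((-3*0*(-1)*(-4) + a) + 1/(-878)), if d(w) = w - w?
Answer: -1317/221 ≈ -5.9593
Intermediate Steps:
d(w) = 0
a = -⅙ (a = -⅓ + (1 - 1*0)/6 = -⅓ + (1 + 0)/6 = -⅓ + (⅙)*1 = -⅓ + ⅙ = -⅙ ≈ -0.16667)
1/((-3*0*(-1)*(-4) + a) + 1/(-878)) = 1/((-3*0*(-1)*(-4) - ⅙) + 1/(-878)) = 1/((-0*(-4) - ⅙) - 1/878) = 1/((-3*0 - ⅙) - 1/878) = 1/((0 - ⅙) - 1/878) = 1/(-⅙ - 1/878) = 1/(-221/1317) = -1317/221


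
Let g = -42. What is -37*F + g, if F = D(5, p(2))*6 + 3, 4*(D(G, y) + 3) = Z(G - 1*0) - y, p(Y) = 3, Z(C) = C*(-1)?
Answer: 957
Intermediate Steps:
Z(C) = -C
D(G, y) = -3 - G/4 - y/4 (D(G, y) = -3 + (-(G - 1*0) - y)/4 = -3 + (-(G + 0) - y)/4 = -3 + (-G - y)/4 = -3 + (-G/4 - y/4) = -3 - G/4 - y/4)
F = -27 (F = (-3 - 1/4*5 - 1/4*3)*6 + 3 = (-3 - 5/4 - 3/4)*6 + 3 = -5*6 + 3 = -30 + 3 = -27)
-37*F + g = -37*(-27) - 42 = 999 - 42 = 957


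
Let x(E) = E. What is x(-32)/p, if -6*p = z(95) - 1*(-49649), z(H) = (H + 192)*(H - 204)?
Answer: 32/3061 ≈ 0.010454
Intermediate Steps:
z(H) = (-204 + H)*(192 + H) (z(H) = (192 + H)*(-204 + H) = (-204 + H)*(192 + H))
p = -3061 (p = -((-39168 + 95² - 12*95) - 1*(-49649))/6 = -((-39168 + 9025 - 1140) + 49649)/6 = -(-31283 + 49649)/6 = -⅙*18366 = -3061)
x(-32)/p = -32/(-3061) = -32*(-1/3061) = 32/3061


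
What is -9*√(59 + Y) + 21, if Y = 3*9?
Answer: 21 - 9*√86 ≈ -62.463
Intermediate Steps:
Y = 27
-9*√(59 + Y) + 21 = -9*√(59 + 27) + 21 = -9*√86 + 21 = 21 - 9*√86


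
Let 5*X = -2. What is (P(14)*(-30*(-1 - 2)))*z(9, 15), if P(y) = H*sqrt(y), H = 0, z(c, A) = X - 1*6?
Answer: 0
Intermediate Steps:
X = -2/5 (X = (1/5)*(-2) = -2/5 ≈ -0.40000)
z(c, A) = -32/5 (z(c, A) = -2/5 - 1*6 = -2/5 - 6 = -32/5)
P(y) = 0 (P(y) = 0*sqrt(y) = 0)
(P(14)*(-30*(-1 - 2)))*z(9, 15) = (0*(-30*(-1 - 2)))*(-32/5) = (0*(-30*(-3)))*(-32/5) = (0*90)*(-32/5) = 0*(-32/5) = 0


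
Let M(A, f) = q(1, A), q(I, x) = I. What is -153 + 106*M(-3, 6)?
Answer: -47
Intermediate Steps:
M(A, f) = 1
-153 + 106*M(-3, 6) = -153 + 106*1 = -153 + 106 = -47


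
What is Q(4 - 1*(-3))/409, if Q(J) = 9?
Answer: 9/409 ≈ 0.022005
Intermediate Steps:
Q(4 - 1*(-3))/409 = 9/409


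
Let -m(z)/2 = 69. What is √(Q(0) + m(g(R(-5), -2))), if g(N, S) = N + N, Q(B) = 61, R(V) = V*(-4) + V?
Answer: I*√77 ≈ 8.775*I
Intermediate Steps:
R(V) = -3*V (R(V) = -4*V + V = -3*V)
g(N, S) = 2*N
m(z) = -138 (m(z) = -2*69 = -138)
√(Q(0) + m(g(R(-5), -2))) = √(61 - 138) = √(-77) = I*√77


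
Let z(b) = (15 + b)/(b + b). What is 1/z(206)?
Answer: 412/221 ≈ 1.8643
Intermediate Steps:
z(b) = (15 + b)/(2*b) (z(b) = (15 + b)/((2*b)) = (15 + b)*(1/(2*b)) = (15 + b)/(2*b))
1/z(206) = 1/((½)*(15 + 206)/206) = 1/((½)*(1/206)*221) = 1/(221/412) = 412/221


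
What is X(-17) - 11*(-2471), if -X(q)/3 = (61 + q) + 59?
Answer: 26872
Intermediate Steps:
X(q) = -360 - 3*q (X(q) = -3*((61 + q) + 59) = -3*(120 + q) = -360 - 3*q)
X(-17) - 11*(-2471) = (-360 - 3*(-17)) - 11*(-2471) = (-360 + 51) - 1*(-27181) = -309 + 27181 = 26872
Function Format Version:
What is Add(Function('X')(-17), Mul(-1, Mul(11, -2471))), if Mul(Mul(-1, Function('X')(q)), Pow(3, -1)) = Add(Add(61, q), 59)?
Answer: 26872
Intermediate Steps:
Function('X')(q) = Add(-360, Mul(-3, q)) (Function('X')(q) = Mul(-3, Add(Add(61, q), 59)) = Mul(-3, Add(120, q)) = Add(-360, Mul(-3, q)))
Add(Function('X')(-17), Mul(-1, Mul(11, -2471))) = Add(Add(-360, Mul(-3, -17)), Mul(-1, Mul(11, -2471))) = Add(Add(-360, 51), Mul(-1, -27181)) = Add(-309, 27181) = 26872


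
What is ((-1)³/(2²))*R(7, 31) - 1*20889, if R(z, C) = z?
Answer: -83563/4 ≈ -20891.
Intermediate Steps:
((-1)³/(2²))*R(7, 31) - 1*20889 = ((-1)³/(2²))*7 - 1*20889 = -1/4*7 - 20889 = -1*¼*7 - 20889 = -¼*7 - 20889 = -7/4 - 20889 = -83563/4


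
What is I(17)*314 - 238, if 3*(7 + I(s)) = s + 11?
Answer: 1484/3 ≈ 494.67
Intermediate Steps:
I(s) = -10/3 + s/3 (I(s) = -7 + (s + 11)/3 = -7 + (11 + s)/3 = -7 + (11/3 + s/3) = -10/3 + s/3)
I(17)*314 - 238 = (-10/3 + (1/3)*17)*314 - 238 = (-10/3 + 17/3)*314 - 238 = (7/3)*314 - 238 = 2198/3 - 238 = 1484/3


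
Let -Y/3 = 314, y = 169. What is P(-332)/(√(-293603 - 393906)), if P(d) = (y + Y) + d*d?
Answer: -109451*I*√687509/687509 ≈ -132.0*I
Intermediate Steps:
Y = -942 (Y = -3*314 = -942)
P(d) = -773 + d² (P(d) = (169 - 942) + d*d = -773 + d²)
P(-332)/(√(-293603 - 393906)) = (-773 + (-332)²)/(√(-293603 - 393906)) = (-773 + 110224)/(√(-687509)) = 109451/((I*√687509)) = 109451*(-I*√687509/687509) = -109451*I*√687509/687509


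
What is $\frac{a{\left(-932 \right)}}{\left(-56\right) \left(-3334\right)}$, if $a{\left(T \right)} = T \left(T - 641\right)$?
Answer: $\frac{366509}{46676} \approx 7.8522$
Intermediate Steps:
$a{\left(T \right)} = T \left(-641 + T\right)$
$\frac{a{\left(-932 \right)}}{\left(-56\right) \left(-3334\right)} = \frac{\left(-932\right) \left(-641 - 932\right)}{\left(-56\right) \left(-3334\right)} = \frac{\left(-932\right) \left(-1573\right)}{186704} = 1466036 \cdot \frac{1}{186704} = \frac{366509}{46676}$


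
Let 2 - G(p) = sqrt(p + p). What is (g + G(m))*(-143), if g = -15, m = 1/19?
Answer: 1859 + 143*sqrt(38)/19 ≈ 1905.4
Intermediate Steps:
m = 1/19 (m = 1*(1/19) = 1/19 ≈ 0.052632)
G(p) = 2 - sqrt(2)*sqrt(p) (G(p) = 2 - sqrt(p + p) = 2 - sqrt(2*p) = 2 - sqrt(2)*sqrt(p))
(g + G(m))*(-143) = (-15 + (2 - sqrt(2)*sqrt(1/19)))*(-143) = (-15 + (2 - sqrt(2)*sqrt(19)/19))*(-143) = (-15 + (2 - sqrt(38)/19))*(-143) = (-13 - sqrt(38)/19)*(-143) = 1859 + 143*sqrt(38)/19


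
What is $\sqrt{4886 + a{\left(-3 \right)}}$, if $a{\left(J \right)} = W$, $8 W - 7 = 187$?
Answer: $\frac{\sqrt{19641}}{2} \approx 70.073$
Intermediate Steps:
$W = \frac{97}{4}$ ($W = \frac{7}{8} + \frac{1}{8} \cdot 187 = \frac{7}{8} + \frac{187}{8} = \frac{97}{4} \approx 24.25$)
$a{\left(J \right)} = \frac{97}{4}$
$\sqrt{4886 + a{\left(-3 \right)}} = \sqrt{4886 + \frac{97}{4}} = \sqrt{\frac{19641}{4}} = \frac{\sqrt{19641}}{2}$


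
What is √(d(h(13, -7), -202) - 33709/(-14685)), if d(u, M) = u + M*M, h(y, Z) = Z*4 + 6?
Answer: √8795101710615/14685 ≈ 201.95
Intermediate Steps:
h(y, Z) = 6 + 4*Z (h(y, Z) = 4*Z + 6 = 6 + 4*Z)
d(u, M) = u + M²
√(d(h(13, -7), -202) - 33709/(-14685)) = √(((6 + 4*(-7)) + (-202)²) - 33709/(-14685)) = √(((6 - 28) + 40804) - 33709*(-1/14685)) = √((-22 + 40804) + 33709/14685) = √(40782 + 33709/14685) = √(598917379/14685) = √8795101710615/14685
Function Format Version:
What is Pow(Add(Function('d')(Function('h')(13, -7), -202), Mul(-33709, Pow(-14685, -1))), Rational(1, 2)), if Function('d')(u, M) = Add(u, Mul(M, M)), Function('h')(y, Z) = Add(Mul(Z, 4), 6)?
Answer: Mul(Rational(1, 14685), Pow(8795101710615, Rational(1, 2))) ≈ 201.95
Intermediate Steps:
Function('h')(y, Z) = Add(6, Mul(4, Z)) (Function('h')(y, Z) = Add(Mul(4, Z), 6) = Add(6, Mul(4, Z)))
Function('d')(u, M) = Add(u, Pow(M, 2))
Pow(Add(Function('d')(Function('h')(13, -7), -202), Mul(-33709, Pow(-14685, -1))), Rational(1, 2)) = Pow(Add(Add(Add(6, Mul(4, -7)), Pow(-202, 2)), Mul(-33709, Pow(-14685, -1))), Rational(1, 2)) = Pow(Add(Add(Add(6, -28), 40804), Mul(-33709, Rational(-1, 14685))), Rational(1, 2)) = Pow(Add(Add(-22, 40804), Rational(33709, 14685)), Rational(1, 2)) = Pow(Add(40782, Rational(33709, 14685)), Rational(1, 2)) = Pow(Rational(598917379, 14685), Rational(1, 2)) = Mul(Rational(1, 14685), Pow(8795101710615, Rational(1, 2)))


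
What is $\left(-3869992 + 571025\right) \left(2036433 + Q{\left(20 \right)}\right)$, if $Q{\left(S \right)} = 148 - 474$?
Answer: $-6717049801469$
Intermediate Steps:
$Q{\left(S \right)} = -326$ ($Q{\left(S \right)} = 148 - 474 = -326$)
$\left(-3869992 + 571025\right) \left(2036433 + Q{\left(20 \right)}\right) = \left(-3869992 + 571025\right) \left(2036433 - 326\right) = \left(-3298967\right) 2036107 = -6717049801469$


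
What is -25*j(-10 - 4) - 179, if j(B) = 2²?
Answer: -279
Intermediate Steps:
j(B) = 4
-25*j(-10 - 4) - 179 = -25*4 - 179 = -100 - 179 = -279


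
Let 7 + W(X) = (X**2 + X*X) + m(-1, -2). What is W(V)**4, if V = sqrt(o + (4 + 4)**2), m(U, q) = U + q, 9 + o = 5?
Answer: 146410000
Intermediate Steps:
o = -4 (o = -9 + 5 = -4)
V = 2*sqrt(15) (V = sqrt(-4 + (4 + 4)**2) = sqrt(-4 + 8**2) = sqrt(-4 + 64) = sqrt(60) = 2*sqrt(15) ≈ 7.7460)
W(X) = -10 + 2*X**2 (W(X) = -7 + ((X**2 + X*X) + (-1 - 2)) = -7 + ((X**2 + X**2) - 3) = -7 + (2*X**2 - 3) = -7 + (-3 + 2*X**2) = -10 + 2*X**2)
W(V)**4 = (-10 + 2*(2*sqrt(15))**2)**4 = (-10 + 2*60)**4 = (-10 + 120)**4 = 110**4 = 146410000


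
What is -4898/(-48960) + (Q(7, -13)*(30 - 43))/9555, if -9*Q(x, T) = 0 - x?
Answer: 10177/102816 ≈ 0.098983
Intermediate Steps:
Q(x, T) = x/9 (Q(x, T) = -(0 - x)/9 = -(-1)*x/9 = x/9)
-4898/(-48960) + (Q(7, -13)*(30 - 43))/9555 = -4898/(-48960) + (((1/9)*7)*(30 - 43))/9555 = -4898*(-1/48960) + ((7/9)*(-13))*(1/9555) = 2449/24480 - 91/9*1/9555 = 2449/24480 - 1/945 = 10177/102816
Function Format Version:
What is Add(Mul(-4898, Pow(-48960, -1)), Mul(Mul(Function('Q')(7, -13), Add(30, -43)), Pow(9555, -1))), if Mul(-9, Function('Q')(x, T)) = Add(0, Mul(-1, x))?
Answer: Rational(10177, 102816) ≈ 0.098983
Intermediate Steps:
Function('Q')(x, T) = Mul(Rational(1, 9), x) (Function('Q')(x, T) = Mul(Rational(-1, 9), Add(0, Mul(-1, x))) = Mul(Rational(-1, 9), Mul(-1, x)) = Mul(Rational(1, 9), x))
Add(Mul(-4898, Pow(-48960, -1)), Mul(Mul(Function('Q')(7, -13), Add(30, -43)), Pow(9555, -1))) = Add(Mul(-4898, Pow(-48960, -1)), Mul(Mul(Mul(Rational(1, 9), 7), Add(30, -43)), Pow(9555, -1))) = Add(Mul(-4898, Rational(-1, 48960)), Mul(Mul(Rational(7, 9), -13), Rational(1, 9555))) = Add(Rational(2449, 24480), Mul(Rational(-91, 9), Rational(1, 9555))) = Add(Rational(2449, 24480), Rational(-1, 945)) = Rational(10177, 102816)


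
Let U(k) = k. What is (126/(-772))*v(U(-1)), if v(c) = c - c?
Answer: 0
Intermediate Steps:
v(c) = 0
(126/(-772))*v(U(-1)) = (126/(-772))*0 = (126*(-1/772))*0 = -63/386*0 = 0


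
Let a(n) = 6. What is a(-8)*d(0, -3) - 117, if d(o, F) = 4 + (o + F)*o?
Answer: -93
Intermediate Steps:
d(o, F) = 4 + o*(F + o) (d(o, F) = 4 + (F + o)*o = 4 + o*(F + o))
a(-8)*d(0, -3) - 117 = 6*(4 + 0² - 3*0) - 117 = 6*(4 + 0 + 0) - 117 = 6*4 - 117 = 24 - 117 = -93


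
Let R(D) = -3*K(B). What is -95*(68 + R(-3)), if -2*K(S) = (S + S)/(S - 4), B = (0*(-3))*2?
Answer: -6460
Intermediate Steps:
B = 0 (B = 0*2 = 0)
K(S) = -S/(-4 + S) (K(S) = -(S + S)/(2*(S - 4)) = -2*S/(2*(-4 + S)) = -S/(-4 + S))
R(D) = 0 (R(D) = -(-3)*0/(-4 + 0) = -(-3)*0/(-4) = -(-3)*0*(-1)/4 = -3*0 = 0)
-95*(68 + R(-3)) = -95*(68 + 0) = -95*68 = -6460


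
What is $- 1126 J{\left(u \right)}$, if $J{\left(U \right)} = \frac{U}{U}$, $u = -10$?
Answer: $-1126$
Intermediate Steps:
$J{\left(U \right)} = 1$
$- 1126 J{\left(u \right)} = \left(-1126\right) 1 = -1126$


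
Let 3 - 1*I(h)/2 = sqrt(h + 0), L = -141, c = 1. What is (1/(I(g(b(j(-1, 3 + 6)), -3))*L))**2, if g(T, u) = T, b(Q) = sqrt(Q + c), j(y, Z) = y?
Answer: 1/715716 ≈ 1.3972e-6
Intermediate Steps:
b(Q) = sqrt(1 + Q) (b(Q) = sqrt(Q + 1) = sqrt(1 + Q))
I(h) = 6 - 2*sqrt(h) (I(h) = 6 - 2*sqrt(h + 0) = 6 - 2*sqrt(h))
(1/(I(g(b(j(-1, 3 + 6)), -3))*L))**2 = (1/((6 - 2*(1 - 1)**(1/4))*(-141)))**2 = (1/((6 - 2*sqrt(sqrt(0)))*(-141)))**2 = (1/((6 - 2*sqrt(0))*(-141)))**2 = (1/((6 - 2*0)*(-141)))**2 = (1/((6 + 0)*(-141)))**2 = (1/(6*(-141)))**2 = (1/(-846))**2 = (-1/846)**2 = 1/715716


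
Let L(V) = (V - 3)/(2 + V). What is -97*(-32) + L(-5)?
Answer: 9320/3 ≈ 3106.7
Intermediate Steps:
L(V) = (-3 + V)/(2 + V)
-97*(-32) + L(-5) = -97*(-32) + (-3 - 5)/(2 - 5) = 3104 - 8/(-3) = 3104 - 1/3*(-8) = 3104 + 8/3 = 9320/3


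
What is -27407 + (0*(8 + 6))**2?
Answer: -27407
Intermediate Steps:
-27407 + (0*(8 + 6))**2 = -27407 + (0*14)**2 = -27407 + 0**2 = -27407 + 0 = -27407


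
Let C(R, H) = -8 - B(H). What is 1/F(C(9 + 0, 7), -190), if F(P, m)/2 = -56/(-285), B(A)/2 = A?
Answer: 285/112 ≈ 2.5446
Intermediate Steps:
B(A) = 2*A
C(R, H) = -8 - 2*H
F(P, m) = 112/285 (F(P, m) = 2*(-56/(-285)) = 2*(-56*(-1/285)) = 2*(56/285) = 112/285)
1/F(C(9 + 0, 7), -190) = 1/(112/285) = 285/112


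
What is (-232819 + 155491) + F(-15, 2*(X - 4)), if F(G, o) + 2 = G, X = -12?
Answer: -77345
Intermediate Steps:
F(G, o) = -2 + G
(-232819 + 155491) + F(-15, 2*(X - 4)) = (-232819 + 155491) + (-2 - 15) = -77328 - 17 = -77345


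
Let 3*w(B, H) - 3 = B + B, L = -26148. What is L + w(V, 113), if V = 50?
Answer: -78341/3 ≈ -26114.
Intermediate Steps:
w(B, H) = 1 + 2*B/3 (w(B, H) = 1 + (B + B)/3 = 1 + (2*B)/3 = 1 + 2*B/3)
L + w(V, 113) = -26148 + (1 + (⅔)*50) = -26148 + (1 + 100/3) = -26148 + 103/3 = -78341/3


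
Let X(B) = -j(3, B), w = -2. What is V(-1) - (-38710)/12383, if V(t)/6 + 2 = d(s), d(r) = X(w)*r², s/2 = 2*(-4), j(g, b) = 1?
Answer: -2732882/1769 ≈ -1544.9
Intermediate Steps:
X(B) = -1 (X(B) = -1*1 = -1)
s = -16 (s = 2*(2*(-4)) = 2*(-8) = -16)
d(r) = -r²
V(t) = -1548 (V(t) = -12 + 6*(-1*(-16)²) = -12 + 6*(-1*256) = -12 + 6*(-256) = -12 - 1536 = -1548)
V(-1) - (-38710)/12383 = -1548 - (-38710)/12383 = -1548 - 1*(-5530/1769) = -1548 + 5530/1769 = -2732882/1769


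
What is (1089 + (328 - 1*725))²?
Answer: 478864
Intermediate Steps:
(1089 + (328 - 1*725))² = (1089 + (328 - 725))² = (1089 - 397)² = 692² = 478864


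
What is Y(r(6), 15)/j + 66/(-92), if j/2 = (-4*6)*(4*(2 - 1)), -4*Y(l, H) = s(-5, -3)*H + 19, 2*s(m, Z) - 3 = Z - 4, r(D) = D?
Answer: -12925/17664 ≈ -0.73171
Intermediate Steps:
s(m, Z) = -½ + Z/2 (s(m, Z) = 3/2 + (Z - 4)/2 = 3/2 + (-4 + Z)/2 = 3/2 + (-2 + Z/2) = -½ + Z/2)
Y(l, H) = -19/4 + H/2 (Y(l, H) = -((-½ + (½)*(-3))*H + 19)/4 = -((-½ - 3/2)*H + 19)/4 = -(-2*H + 19)/4 = -(19 - 2*H)/4 = -19/4 + H/2)
j = -192 (j = 2*((-4*6)*(4*(2 - 1))) = 2*(-96) = -192)
Y(r(6), 15)/j + 66/(-92) = (-19/4 + (½)*15)/(-192) + 66/(-92) = (-19/4 + 15/2)*(-1/192) + 66*(-1/92) = (11/4)*(-1/192) - 33/46 = -11/768 - 33/46 = -12925/17664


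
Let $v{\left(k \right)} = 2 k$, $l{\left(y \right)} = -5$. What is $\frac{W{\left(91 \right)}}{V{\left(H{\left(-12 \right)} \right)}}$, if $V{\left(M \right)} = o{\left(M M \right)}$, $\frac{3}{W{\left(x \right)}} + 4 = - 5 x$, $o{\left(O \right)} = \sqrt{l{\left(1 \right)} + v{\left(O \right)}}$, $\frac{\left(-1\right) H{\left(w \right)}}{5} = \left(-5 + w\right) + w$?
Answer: $- \frac{\sqrt{42045}}{6432885} \approx -3.1875 \cdot 10^{-5}$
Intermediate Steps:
$H{\left(w \right)} = 25 - 10 w$ ($H{\left(w \right)} = - 5 \left(\left(-5 + w\right) + w\right) = - 5 \left(-5 + 2 w\right) = 25 - 10 w$)
$o{\left(O \right)} = \sqrt{-5 + 2 O}$
$W{\left(x \right)} = \frac{3}{-4 - 5 x}$
$V{\left(M \right)} = \sqrt{-5 + 2 M^{2}}$ ($V{\left(M \right)} = \sqrt{-5 + 2 M M} = \sqrt{-5 + 2 M^{2}}$)
$\frac{W{\left(91 \right)}}{V{\left(H{\left(-12 \right)} \right)}} = \frac{\left(-3\right) \frac{1}{4 + 5 \cdot 91}}{\sqrt{-5 + 2 \left(25 - -120\right)^{2}}} = \frac{\left(-3\right) \frac{1}{4 + 455}}{\sqrt{-5 + 2 \left(25 + 120\right)^{2}}} = \frac{\left(-3\right) \frac{1}{459}}{\sqrt{-5 + 2 \cdot 145^{2}}} = \frac{\left(-3\right) \frac{1}{459}}{\sqrt{-5 + 2 \cdot 21025}} = - \frac{1}{153 \sqrt{-5 + 42050}} = - \frac{1}{153 \sqrt{42045}} = - \frac{\frac{1}{42045} \sqrt{42045}}{153} = - \frac{\sqrt{42045}}{6432885}$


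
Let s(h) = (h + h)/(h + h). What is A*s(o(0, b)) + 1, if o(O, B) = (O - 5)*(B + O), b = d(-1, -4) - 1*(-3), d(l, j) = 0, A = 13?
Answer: 14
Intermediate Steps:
b = 3 (b = 0 - 1*(-3) = 0 + 3 = 3)
o(O, B) = (-5 + O)*(B + O)
s(h) = 1 (s(h) = (2*h)/((2*h)) = (2*h)*(1/(2*h)) = 1)
A*s(o(0, b)) + 1 = 13*1 + 1 = 13 + 1 = 14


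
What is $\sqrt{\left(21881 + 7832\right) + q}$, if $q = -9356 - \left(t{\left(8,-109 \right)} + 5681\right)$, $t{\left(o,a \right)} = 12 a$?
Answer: $12 \sqrt{111} \approx 126.43$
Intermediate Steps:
$q = -13729$ ($q = -9356 - \left(12 \left(-109\right) + 5681\right) = -9356 - \left(-1308 + 5681\right) = -9356 - 4373 = -13729$)
$\sqrt{\left(21881 + 7832\right) + q} = \sqrt{\left(21881 + 7832\right) - 13729} = \sqrt{29713 - 13729} = \sqrt{15984} = 12 \sqrt{111}$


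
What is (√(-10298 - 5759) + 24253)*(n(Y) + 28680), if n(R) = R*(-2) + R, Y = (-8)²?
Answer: 694023848 + 28616*I*√16057 ≈ 6.9402e+8 + 3.6261e+6*I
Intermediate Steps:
Y = 64
n(R) = -R (n(R) = -2*R + R = -R)
(√(-10298 - 5759) + 24253)*(n(Y) + 28680) = (√(-10298 - 5759) + 24253)*(-1*64 + 28680) = (√(-16057) + 24253)*(-64 + 28680) = (I*√16057 + 24253)*28616 = (24253 + I*√16057)*28616 = 694023848 + 28616*I*√16057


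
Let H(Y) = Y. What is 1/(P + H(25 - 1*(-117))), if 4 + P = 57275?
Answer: 1/57413 ≈ 1.7418e-5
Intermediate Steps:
P = 57271 (P = -4 + 57275 = 57271)
1/(P + H(25 - 1*(-117))) = 1/(57271 + (25 - 1*(-117))) = 1/(57271 + (25 + 117)) = 1/(57271 + 142) = 1/57413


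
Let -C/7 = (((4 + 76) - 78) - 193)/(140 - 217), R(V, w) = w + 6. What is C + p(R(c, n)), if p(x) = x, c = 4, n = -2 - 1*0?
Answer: -147/11 ≈ -13.364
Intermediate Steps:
n = -2 (n = -2 + 0 = -2)
R(V, w) = 6 + w
C = -191/11 (C = -7*(((4 + 76) - 78) - 193)/(140 - 217) = -7*((80 - 78) - 193)/(-77) = -7*(2 - 193)*(-1)/77 = -(-1337)*(-1)/77 = -7*191/77 = -191/11 ≈ -17.364)
C + p(R(c, n)) = -191/11 + (6 - 2) = -191/11 + 4 = -147/11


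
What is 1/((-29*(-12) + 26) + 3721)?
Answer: 1/4095 ≈ 0.00024420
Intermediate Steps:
1/((-29*(-12) + 26) + 3721) = 1/((348 + 26) + 3721) = 1/(374 + 3721) = 1/4095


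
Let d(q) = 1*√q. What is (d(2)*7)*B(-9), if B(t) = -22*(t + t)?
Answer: 2772*√2 ≈ 3920.2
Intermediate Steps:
B(t) = -44*t
d(q) = √q
(d(2)*7)*B(-9) = (√2*7)*(-44*(-9)) = (7*√2)*396 = 2772*√2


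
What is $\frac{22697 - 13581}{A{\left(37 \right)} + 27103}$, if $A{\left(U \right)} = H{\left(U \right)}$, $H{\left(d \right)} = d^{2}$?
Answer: $\frac{2279}{7118} \approx 0.32017$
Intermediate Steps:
$A{\left(U \right)} = U^{2}$
$\frac{22697 - 13581}{A{\left(37 \right)} + 27103} = \frac{22697 - 13581}{37^{2} + 27103} = \frac{9116}{1369 + 27103} = \frac{9116}{28472} = 9116 \cdot \frac{1}{28472} = \frac{2279}{7118}$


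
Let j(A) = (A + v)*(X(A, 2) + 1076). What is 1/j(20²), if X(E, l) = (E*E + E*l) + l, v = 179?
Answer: 1/93727362 ≈ 1.0669e-8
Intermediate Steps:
X(E, l) = l + E² + E*l (X(E, l) = (E² + E*l) + l = l + E² + E*l)
j(A) = (179 + A)*(1078 + A² + 2*A) (j(A) = (A + 179)*((2 + A² + A*2) + 1076) = (179 + A)*((2 + A² + 2*A) + 1076) = (179 + A)*(1078 + A² + 2*A))
1/j(20²) = 1/(192962 + (20²)³ + 181*(20²)² + 1436*20²) = 1/(192962 + 400³ + 181*400² + 1436*400) = 1/(192962 + 64000000 + 181*160000 + 574400) = 1/(192962 + 64000000 + 28960000 + 574400) = 1/93727362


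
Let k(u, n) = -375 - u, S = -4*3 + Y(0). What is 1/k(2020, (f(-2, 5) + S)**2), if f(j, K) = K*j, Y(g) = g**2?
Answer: -1/2395 ≈ -0.00041754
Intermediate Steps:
S = -12 (S = -4*3 + 0**2 = -12 + 0 = -12)
1/k(2020, (f(-2, 5) + S)**2) = 1/(-375 - 1*2020) = 1/(-375 - 2020) = 1/(-2395) = -1/2395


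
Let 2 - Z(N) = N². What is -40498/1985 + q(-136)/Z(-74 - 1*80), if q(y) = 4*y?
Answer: -479644866/23536145 ≈ -20.379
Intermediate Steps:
Z(N) = 2 - N²
-40498/1985 + q(-136)/Z(-74 - 1*80) = -40498/1985 + (4*(-136))/(2 - (-74 - 1*80)²) = -40498*1/1985 - 544/(2 - (-74 - 80)²) = -40498/1985 - 544/(2 - 1*(-154)²) = -40498/1985 - 544/(2 - 1*23716) = -40498/1985 - 544/(2 - 23716) = -40498/1985 - 544/(-23714) = -40498/1985 - 544*(-1/23714) = -40498/1985 + 272/11857 = -479644866/23536145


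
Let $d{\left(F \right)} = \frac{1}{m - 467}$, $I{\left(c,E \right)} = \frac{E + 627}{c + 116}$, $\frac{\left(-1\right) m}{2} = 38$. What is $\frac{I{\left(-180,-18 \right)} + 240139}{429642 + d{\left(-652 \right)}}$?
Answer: $\frac{8344979841}{14930918720} \approx 0.55891$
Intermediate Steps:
$m = -76$ ($m = \left(-2\right) 38 = -76$)
$I{\left(c,E \right)} = \frac{627 + E}{116 + c}$
$d{\left(F \right)} = - \frac{1}{543}$ ($d{\left(F \right)} = \frac{1}{-76 - 467} = \frac{1}{-543} = - \frac{1}{543}$)
$\frac{I{\left(-180,-18 \right)} + 240139}{429642 + d{\left(-652 \right)}} = \frac{\frac{627 - 18}{116 - 180} + 240139}{429642 - \frac{1}{543}} = \frac{\frac{1}{-64} \cdot 609 + 240139}{\frac{233295605}{543}} = \left(\left(- \frac{1}{64}\right) 609 + 240139\right) \frac{543}{233295605} = \left(- \frac{609}{64} + 240139\right) \frac{543}{233295605} = \frac{15368287}{64} \cdot \frac{543}{233295605} = \frac{8344979841}{14930918720}$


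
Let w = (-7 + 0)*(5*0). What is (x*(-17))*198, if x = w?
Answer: 0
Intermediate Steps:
w = 0 (w = -7*0 = 0)
x = 0
(x*(-17))*198 = (0*(-17))*198 = 0*198 = 0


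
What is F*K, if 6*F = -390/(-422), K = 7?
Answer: 455/422 ≈ 1.0782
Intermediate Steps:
F = 65/422 (F = (-390/(-422))/6 = (-390*(-1/422))/6 = (⅙)*(195/211) = 65/422 ≈ 0.15403)
F*K = (65/422)*7 = 455/422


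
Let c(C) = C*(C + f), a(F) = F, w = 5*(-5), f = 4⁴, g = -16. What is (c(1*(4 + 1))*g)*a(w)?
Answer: 522000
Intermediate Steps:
f = 256
w = -25
c(C) = C*(256 + C) (c(C) = C*(C + 256) = C*(256 + C))
(c(1*(4 + 1))*g)*a(w) = (((1*(4 + 1))*(256 + 1*(4 + 1)))*(-16))*(-25) = (((1*5)*(256 + 1*5))*(-16))*(-25) = ((5*(256 + 5))*(-16))*(-25) = ((5*261)*(-16))*(-25) = (1305*(-16))*(-25) = -20880*(-25) = 522000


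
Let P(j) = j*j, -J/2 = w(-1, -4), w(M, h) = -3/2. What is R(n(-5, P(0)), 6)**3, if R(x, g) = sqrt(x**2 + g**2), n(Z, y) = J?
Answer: 135*sqrt(5) ≈ 301.87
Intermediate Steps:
w(M, h) = -3/2 (w(M, h) = -3*1/2 = -3/2)
J = 3 (J = -2*(-3/2) = 3)
P(j) = j**2
n(Z, y) = 3
R(x, g) = sqrt(g**2 + x**2)
R(n(-5, P(0)), 6)**3 = (sqrt(6**2 + 3**2))**3 = (sqrt(36 + 9))**3 = (sqrt(45))**3 = (3*sqrt(5))**3 = 135*sqrt(5)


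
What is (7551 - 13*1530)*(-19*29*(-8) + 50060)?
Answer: -672080652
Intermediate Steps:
(7551 - 13*1530)*(-19*29*(-8) + 50060) = (7551 - 19890)*(-551*(-8) + 50060) = -12339*(4408 + 50060) = -12339*54468 = -672080652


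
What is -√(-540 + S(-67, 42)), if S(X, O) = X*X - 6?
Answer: -√3943 ≈ -62.793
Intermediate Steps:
S(X, O) = -6 + X² (S(X, O) = X² - 6 = -6 + X²)
-√(-540 + S(-67, 42)) = -√(-540 + (-6 + (-67)²)) = -√(-540 + (-6 + 4489)) = -√(-540 + 4483) = -√3943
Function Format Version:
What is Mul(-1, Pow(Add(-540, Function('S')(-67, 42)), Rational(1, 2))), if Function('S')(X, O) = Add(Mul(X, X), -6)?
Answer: Mul(-1, Pow(3943, Rational(1, 2))) ≈ -62.793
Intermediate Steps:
Function('S')(X, O) = Add(-6, Pow(X, 2)) (Function('S')(X, O) = Add(Pow(X, 2), -6) = Add(-6, Pow(X, 2)))
Mul(-1, Pow(Add(-540, Function('S')(-67, 42)), Rational(1, 2))) = Mul(-1, Pow(Add(-540, Add(-6, Pow(-67, 2))), Rational(1, 2))) = Mul(-1, Pow(Add(-540, Add(-6, 4489)), Rational(1, 2))) = Mul(-1, Pow(Add(-540, 4483), Rational(1, 2))) = Mul(-1, Pow(3943, Rational(1, 2)))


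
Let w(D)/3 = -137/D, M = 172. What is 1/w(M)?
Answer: -172/411 ≈ -0.41849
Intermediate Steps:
w(D) = -411/D (w(D) = 3*(-137/D) = -411/D)
1/w(M) = 1/(-411/172) = -172/411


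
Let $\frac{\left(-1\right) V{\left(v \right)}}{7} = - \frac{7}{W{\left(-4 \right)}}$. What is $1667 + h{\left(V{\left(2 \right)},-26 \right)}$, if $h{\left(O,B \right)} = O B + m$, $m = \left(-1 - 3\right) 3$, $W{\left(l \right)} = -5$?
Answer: $\frac{9549}{5} \approx 1909.8$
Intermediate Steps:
$V{\left(v \right)} = - \frac{49}{5}$ ($V{\left(v \right)} = - 7 \left(- \frac{7}{-5}\right) = - 7 \left(\left(-7\right) \left(- \frac{1}{5}\right)\right) = \left(-7\right) \frac{7}{5} = - \frac{49}{5}$)
$m = -12$ ($m = \left(-4\right) 3 = -12$)
$h{\left(O,B \right)} = -12 + B O$ ($h{\left(O,B \right)} = O B - 12 = B O - 12 = -12 + B O$)
$1667 + h{\left(V{\left(2 \right)},-26 \right)} = 1667 - - \frac{1214}{5} = 1667 + \left(-12 + \frac{1274}{5}\right) = 1667 + \frac{1214}{5} = \frac{9549}{5}$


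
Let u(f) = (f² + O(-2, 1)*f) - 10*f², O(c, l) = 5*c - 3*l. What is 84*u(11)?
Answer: -103488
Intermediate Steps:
O(c, l) = -3*l + 5*c
u(f) = -13*f - 9*f² (u(f) = (f² + (-3*1 + 5*(-2))*f) - 10*f² = (f² + (-3 - 10)*f) - 10*f² = (f² - 13*f) - 10*f² = -13*f - 9*f²)
84*u(11) = 84*(-1*11*(13 + 9*11)) = 84*(-1*11*(13 + 99)) = 84*(-1*11*112) = 84*(-1232) = -103488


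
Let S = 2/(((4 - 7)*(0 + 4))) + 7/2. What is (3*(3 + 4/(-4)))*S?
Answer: 20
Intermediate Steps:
S = 10/3 (S = 2/((-3*4)) + 7*(½) = 2/(-12) + 7/2 = 2*(-1/12) + 7/2 = -⅙ + 7/2 = 10/3 ≈ 3.3333)
(3*(3 + 4/(-4)))*S = (3*(3 + 4/(-4)))*(10/3) = (3*(3 - ¼*4))*(10/3) = (3*(3 - 1))*(10/3) = (3*2)*(10/3) = 6*(10/3) = 20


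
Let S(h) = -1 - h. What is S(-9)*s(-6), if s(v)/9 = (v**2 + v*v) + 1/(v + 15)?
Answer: 5192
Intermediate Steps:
s(v) = 9/(15 + v) + 18*v**2 (s(v) = 9*((v**2 + v*v) + 1/(v + 15)) = 9*((v**2 + v**2) + 1/(15 + v)) = 9*(2*v**2 + 1/(15 + v)) = 9*(1/(15 + v) + 2*v**2) = 9/(15 + v) + 18*v**2)
S(-9)*s(-6) = (-1 - 1*(-9))*(9*(1 + 2*(-6)**3 + 30*(-6)**2)/(15 - 6)) = (-1 + 9)*(9*(1 + 2*(-216) + 30*36)/9) = 8*(9*(1/9)*(1 - 432 + 1080)) = 8*(9*(1/9)*649) = 8*649 = 5192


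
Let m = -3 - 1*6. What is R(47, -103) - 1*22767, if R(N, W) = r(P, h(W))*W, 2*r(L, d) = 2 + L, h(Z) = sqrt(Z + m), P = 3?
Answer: -46049/2 ≈ -23025.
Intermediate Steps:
m = -9 (m = -3 - 6 = -9)
h(Z) = sqrt(-9 + Z) (h(Z) = sqrt(Z - 9) = sqrt(-9 + Z))
r(L, d) = 1 + L/2 (r(L, d) = (2 + L)/2 = 1 + L/2)
R(N, W) = 5*W/2 (R(N, W) = (1 + (1/2)*3)*W = (1 + 3/2)*W = 5*W/2)
R(47, -103) - 1*22767 = (5/2)*(-103) - 1*22767 = -515/2 - 22767 = -46049/2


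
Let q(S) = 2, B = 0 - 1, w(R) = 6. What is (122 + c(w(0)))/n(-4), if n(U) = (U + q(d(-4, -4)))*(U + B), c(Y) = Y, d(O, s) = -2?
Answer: 64/5 ≈ 12.800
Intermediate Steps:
B = -1
n(U) = (-1 + U)*(2 + U) (n(U) = (U + 2)*(U - 1) = (2 + U)*(-1 + U) = (-1 + U)*(2 + U))
(122 + c(w(0)))/n(-4) = (122 + 6)/(-2 - 4 + (-4)**2) = 128/(-2 - 4 + 16) = 128/10 = (1/10)*128 = 64/5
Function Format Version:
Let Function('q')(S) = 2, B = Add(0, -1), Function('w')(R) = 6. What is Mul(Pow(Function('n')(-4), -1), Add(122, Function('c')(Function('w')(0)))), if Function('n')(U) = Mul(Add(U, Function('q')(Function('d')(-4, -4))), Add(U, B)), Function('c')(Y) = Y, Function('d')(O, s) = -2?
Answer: Rational(64, 5) ≈ 12.800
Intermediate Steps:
B = -1
Function('n')(U) = Mul(Add(-1, U), Add(2, U)) (Function('n')(U) = Mul(Add(U, 2), Add(U, -1)) = Mul(Add(2, U), Add(-1, U)) = Mul(Add(-1, U), Add(2, U)))
Mul(Pow(Function('n')(-4), -1), Add(122, Function('c')(Function('w')(0)))) = Mul(Pow(Add(-2, -4, Pow(-4, 2)), -1), Add(122, 6)) = Mul(Pow(Add(-2, -4, 16), -1), 128) = Mul(Pow(10, -1), 128) = Mul(Rational(1, 10), 128) = Rational(64, 5)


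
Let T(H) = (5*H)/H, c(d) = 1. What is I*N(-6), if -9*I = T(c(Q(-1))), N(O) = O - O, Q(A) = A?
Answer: 0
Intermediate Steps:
T(H) = 5
N(O) = 0
I = -5/9 (I = -⅑*5 = -5/9 ≈ -0.55556)
I*N(-6) = -5/9*0 = 0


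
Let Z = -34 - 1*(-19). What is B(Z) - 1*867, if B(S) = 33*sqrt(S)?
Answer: -867 + 33*I*sqrt(15) ≈ -867.0 + 127.81*I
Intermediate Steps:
Z = -15 (Z = -34 + 19 = -15)
B(Z) - 1*867 = 33*sqrt(-15) - 1*867 = 33*(I*sqrt(15)) - 867 = 33*I*sqrt(15) - 867 = -867 + 33*I*sqrt(15)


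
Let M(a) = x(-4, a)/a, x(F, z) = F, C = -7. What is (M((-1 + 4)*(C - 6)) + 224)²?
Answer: 76387600/1521 ≈ 50222.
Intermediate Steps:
M(a) = -4/a
(M((-1 + 4)*(C - 6)) + 224)² = (-4*1/((-1 + 4)*(-7 - 6)) + 224)² = (-4/(3*(-13)) + 224)² = (-4/(-39) + 224)² = (-4*(-1/39) + 224)² = (4/39 + 224)² = (8740/39)² = 76387600/1521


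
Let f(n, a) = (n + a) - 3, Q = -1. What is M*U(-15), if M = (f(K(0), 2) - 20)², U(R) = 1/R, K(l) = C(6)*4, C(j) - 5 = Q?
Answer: -5/3 ≈ -1.6667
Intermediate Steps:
C(j) = 4 (C(j) = 5 - 1 = 4)
K(l) = 16 (K(l) = 4*4 = 16)
f(n, a) = -3 + a + n (f(n, a) = (a + n) - 3 = -3 + a + n)
M = 25 (M = ((-3 + 2 + 16) - 20)² = (15 - 20)² = (-5)² = 25)
M*U(-15) = 25/(-15) = 25*(-1/15) = -5/3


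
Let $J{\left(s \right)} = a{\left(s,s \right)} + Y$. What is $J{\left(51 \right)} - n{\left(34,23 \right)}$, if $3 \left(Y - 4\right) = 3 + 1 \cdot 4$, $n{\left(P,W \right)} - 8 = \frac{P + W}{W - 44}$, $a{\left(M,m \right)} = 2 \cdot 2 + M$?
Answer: $\frac{1177}{21} \approx 56.048$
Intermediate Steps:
$a{\left(M,m \right)} = 4 + M$
$n{\left(P,W \right)} = 8 + \frac{P + W}{-44 + W}$ ($n{\left(P,W \right)} = 8 + \frac{P + W}{W - 44} = 8 + \frac{P + W}{-44 + W}$)
$Y = \frac{19}{3}$ ($Y = 4 + \frac{3 + 1 \cdot 4}{3} = 4 + \frac{3 + 4}{3} = 4 + \frac{1}{3} \cdot 7 = 4 + \frac{7}{3} = \frac{19}{3} \approx 6.3333$)
$J{\left(s \right)} = \frac{31}{3} + s$ ($J{\left(s \right)} = \left(4 + s\right) + \frac{19}{3} = \frac{31}{3} + s$)
$J{\left(51 \right)} - n{\left(34,23 \right)} = \left(\frac{31}{3} + 51\right) - \frac{-352 + 34 + 9 \cdot 23}{-44 + 23} = \frac{184}{3} - \frac{-352 + 34 + 207}{-21} = \frac{184}{3} - \left(- \frac{1}{21}\right) \left(-111\right) = \frac{184}{3} - \frac{37}{7} = \frac{1177}{21}$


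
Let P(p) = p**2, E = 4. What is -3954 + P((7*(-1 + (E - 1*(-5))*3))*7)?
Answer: 1619122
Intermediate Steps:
-3954 + P((7*(-1 + (E - 1*(-5))*3))*7) = -3954 + ((7*(-1 + (4 - 1*(-5))*3))*7)**2 = -3954 + ((7*(-1 + (4 + 5)*3))*7)**2 = -3954 + ((7*(-1 + 9*3))*7)**2 = -3954 + ((7*(-1 + 27))*7)**2 = -3954 + ((7*26)*7)**2 = -3954 + (182*7)**2 = -3954 + 1274**2 = -3954 + 1623076 = 1619122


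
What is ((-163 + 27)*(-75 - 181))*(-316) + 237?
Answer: -11001619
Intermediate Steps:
((-163 + 27)*(-75 - 181))*(-316) + 237 = -136*(-256)*(-316) + 237 = 34816*(-316) + 237 = -11001856 + 237 = -11001619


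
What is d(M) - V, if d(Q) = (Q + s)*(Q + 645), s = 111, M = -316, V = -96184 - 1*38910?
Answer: 67649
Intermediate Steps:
V = -135094 (V = -96184 - 38910 = -135094)
d(Q) = (111 + Q)*(645 + Q) (d(Q) = (Q + 111)*(Q + 645) = (111 + Q)*(645 + Q))
d(M) - V = (71595 + (-316)² + 756*(-316)) - 1*(-135094) = (71595 + 99856 - 238896) + 135094 = -67445 + 135094 = 67649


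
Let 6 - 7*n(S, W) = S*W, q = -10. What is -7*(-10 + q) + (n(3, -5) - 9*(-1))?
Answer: 152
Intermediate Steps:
n(S, W) = 6/7 - S*W/7
-7*(-10 + q) + (n(3, -5) - 9*(-1)) = -7*(-10 - 10) + ((6/7 - 1/7*3*(-5)) - 9*(-1)) = -7*(-20) + ((6/7 + 15/7) + 9) = 140 + (3 + 9) = 140 + 12 = 152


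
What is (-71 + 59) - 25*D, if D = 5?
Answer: -137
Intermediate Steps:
(-71 + 59) - 25*D = (-71 + 59) - 25*5 = -12 - 125 = -137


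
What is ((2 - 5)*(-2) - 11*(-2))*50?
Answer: 1400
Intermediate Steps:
((2 - 5)*(-2) - 11*(-2))*50 = (-3*(-2) + 22)*50 = (6 + 22)*50 = 28*50 = 1400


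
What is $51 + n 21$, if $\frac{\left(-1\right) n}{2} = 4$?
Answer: $-117$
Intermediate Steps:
$n = -8$ ($n = \left(-2\right) 4 = -8$)
$51 + n 21 = 51 - 168 = -117$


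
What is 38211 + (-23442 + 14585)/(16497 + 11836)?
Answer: 1082623406/28333 ≈ 38211.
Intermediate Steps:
38211 + (-23442 + 14585)/(16497 + 11836) = 38211 - 8857/28333 = 1082623406/28333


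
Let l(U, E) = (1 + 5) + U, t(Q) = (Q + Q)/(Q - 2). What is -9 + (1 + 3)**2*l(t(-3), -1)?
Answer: 531/5 ≈ 106.20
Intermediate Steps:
t(Q) = 2*Q/(-2 + Q) (t(Q) = (2*Q)/(-2 + Q) = 2*Q/(-2 + Q))
l(U, E) = 6 + U
-9 + (1 + 3)**2*l(t(-3), -1) = -9 + (1 + 3)**2*(6 + 2*(-3)/(-2 - 3)) = -9 + 4**2*(6 + 2*(-3)/(-5)) = -9 + 16*(6 + 2*(-3)*(-1/5)) = -9 + 16*(6 + 6/5) = -9 + 16*(36/5) = -9 + 576/5 = 531/5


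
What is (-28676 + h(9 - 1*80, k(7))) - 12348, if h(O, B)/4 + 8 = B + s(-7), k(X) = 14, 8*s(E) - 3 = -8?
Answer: -82005/2 ≈ -41003.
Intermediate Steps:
s(E) = -5/8 (s(E) = 3/8 + (⅛)*(-8) = 3/8 - 1 = -5/8)
h(O, B) = -69/2 + 4*B (h(O, B) = -32 + 4*(B - 5/8) = -32 + 4*(-5/8 + B) = -32 + (-5/2 + 4*B) = -69/2 + 4*B)
(-28676 + h(9 - 1*80, k(7))) - 12348 = (-28676 + (-69/2 + 4*14)) - 12348 = (-28676 + (-69/2 + 56)) - 12348 = (-28676 + 43/2) - 12348 = -57309/2 - 12348 = -82005/2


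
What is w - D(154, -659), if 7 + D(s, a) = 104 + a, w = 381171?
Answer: 381733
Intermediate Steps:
D(s, a) = 97 + a (D(s, a) = -7 + (104 + a) = 97 + a)
w - D(154, -659) = 381171 - (97 - 659) = 381171 - 1*(-562) = 381171 + 562 = 381733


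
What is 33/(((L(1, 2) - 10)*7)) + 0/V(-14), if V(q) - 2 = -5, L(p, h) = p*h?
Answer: -33/56 ≈ -0.58929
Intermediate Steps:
L(p, h) = h*p
V(q) = -3 (V(q) = 2 - 5 = -3)
33/(((L(1, 2) - 10)*7)) + 0/V(-14) = 33/(((2*1 - 10)*7)) + 0/(-3) = 33/(((2 - 10)*7)) + 0*(-⅓) = 33/((-8*7)) + 0 = 33/(-56) + 0 = 33*(-1/56) + 0 = -33/56 + 0 = -33/56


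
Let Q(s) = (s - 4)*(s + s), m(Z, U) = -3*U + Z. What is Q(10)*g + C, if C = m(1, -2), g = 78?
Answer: 9367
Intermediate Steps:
m(Z, U) = Z - 3*U
Q(s) = 2*s*(-4 + s) (Q(s) = (-4 + s)*(2*s) = 2*s*(-4 + s))
C = 7 (C = 1 - 3*(-2) = 1 + 6 = 7)
Q(10)*g + C = (2*10*(-4 + 10))*78 + 7 = (2*10*6)*78 + 7 = 120*78 + 7 = 9360 + 7 = 9367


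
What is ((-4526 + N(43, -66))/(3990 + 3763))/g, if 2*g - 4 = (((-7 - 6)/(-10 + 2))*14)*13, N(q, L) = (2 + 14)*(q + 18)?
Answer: -28400/9295847 ≈ -0.0030551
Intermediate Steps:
N(q, L) = 288 + 16*q (N(q, L) = 16*(18 + q) = 288 + 16*q)
g = 1199/8 (g = 2 + ((((-7 - 6)/(-10 + 2))*14)*13)/2 = 2 + ((-13/(-8)*14)*13)/2 = 2 + ((-13*(-⅛)*14)*13)/2 = 2 + (((13/8)*14)*13)/2 = 2 + ((91/4)*13)/2 = 2 + (½)*(1183/4) = 2 + 1183/8 = 1199/8 ≈ 149.88)
((-4526 + N(43, -66))/(3990 + 3763))/g = ((-4526 + (288 + 16*43))/(3990 + 3763))/(1199/8) = ((-4526 + (288 + 688))/7753)*(8/1199) = ((-4526 + 976)*(1/7753))*(8/1199) = -3550*1/7753*(8/1199) = -3550/7753*8/1199 = -28400/9295847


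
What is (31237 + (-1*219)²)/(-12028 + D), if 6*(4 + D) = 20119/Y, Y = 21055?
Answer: -10005083340/1519982441 ≈ -6.5824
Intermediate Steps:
D = -485201/126330 (D = -4 + (20119/21055)/6 = -4 + (20119*(1/21055))/6 = -4 + (⅙)*(20119/21055) = -4 + 20119/126330 = -485201/126330 ≈ -3.8407)
(31237 + (-1*219)²)/(-12028 + D) = (31237 + (-1*219)²)/(-12028 - 485201/126330) = (31237 + (-219)²)/(-1519982441/126330) = (31237 + 47961)*(-126330/1519982441) = 79198*(-126330/1519982441) = -10005083340/1519982441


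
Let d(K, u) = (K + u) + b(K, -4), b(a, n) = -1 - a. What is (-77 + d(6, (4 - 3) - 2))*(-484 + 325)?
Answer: 12561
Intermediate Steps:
d(K, u) = -1 + u (d(K, u) = (K + u) + (-1 - K) = -1 + u)
(-77 + d(6, (4 - 3) - 2))*(-484 + 325) = (-77 + (-1 + ((4 - 3) - 2)))*(-484 + 325) = (-77 + (-1 + (1 - 2)))*(-159) = (-77 + (-1 - 1))*(-159) = (-77 - 2)*(-159) = -79*(-159) = 12561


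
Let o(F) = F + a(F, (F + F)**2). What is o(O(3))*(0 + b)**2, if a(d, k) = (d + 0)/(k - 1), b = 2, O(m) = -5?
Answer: -2000/99 ≈ -20.202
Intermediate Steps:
a(d, k) = d/(-1 + k)
o(F) = F + F/(-1 + 4*F**2) (o(F) = F + F/(-1 + (F + F)**2) = F + F/(-1 + (2*F)**2) = F + F/(-1 + 4*F**2))
o(O(3))*(0 + b)**2 = (4*(-5)**3/(-1 + 4*(-5)**2))*(0 + 2)**2 = (4*(-125)/(-1 + 4*25))*2**2 = (4*(-125)/(-1 + 100))*4 = (4*(-125)/99)*4 = (4*(-125)*(1/99))*4 = -500/99*4 = -2000/99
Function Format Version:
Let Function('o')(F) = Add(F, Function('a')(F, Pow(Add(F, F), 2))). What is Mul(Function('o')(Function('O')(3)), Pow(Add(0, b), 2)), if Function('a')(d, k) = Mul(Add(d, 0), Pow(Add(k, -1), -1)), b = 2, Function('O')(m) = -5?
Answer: Rational(-2000, 99) ≈ -20.202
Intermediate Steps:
Function('a')(d, k) = Mul(d, Pow(Add(-1, k), -1))
Function('o')(F) = Add(F, Mul(F, Pow(Add(-1, Mul(4, Pow(F, 2))), -1))) (Function('o')(F) = Add(F, Mul(F, Pow(Add(-1, Pow(Add(F, F), 2)), -1))) = Add(F, Mul(F, Pow(Add(-1, Pow(Mul(2, F), 2)), -1))) = Add(F, Mul(F, Pow(Add(-1, Mul(4, Pow(F, 2))), -1))))
Mul(Function('o')(Function('O')(3)), Pow(Add(0, b), 2)) = Mul(Mul(4, Pow(-5, 3), Pow(Add(-1, Mul(4, Pow(-5, 2))), -1)), Pow(Add(0, 2), 2)) = Mul(Mul(4, -125, Pow(Add(-1, Mul(4, 25)), -1)), Pow(2, 2)) = Mul(Mul(4, -125, Pow(Add(-1, 100), -1)), 4) = Mul(Mul(4, -125, Pow(99, -1)), 4) = Mul(Mul(4, -125, Rational(1, 99)), 4) = Mul(Rational(-500, 99), 4) = Rational(-2000, 99)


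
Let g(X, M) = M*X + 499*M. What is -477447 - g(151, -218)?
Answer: -335747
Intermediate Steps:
g(X, M) = 499*M + M*X
-477447 - g(151, -218) = -477447 - (-218)*(499 + 151) = -477447 - (-218)*650 = -477447 - 1*(-141700) = -477447 + 141700 = -335747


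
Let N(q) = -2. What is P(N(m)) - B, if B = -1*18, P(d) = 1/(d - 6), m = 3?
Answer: 143/8 ≈ 17.875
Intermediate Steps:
P(d) = 1/(-6 + d)
B = -18
P(N(m)) - B = 1/(-6 - 2) - 1*(-18) = 1/(-8) + 18 = -⅛ + 18 = 143/8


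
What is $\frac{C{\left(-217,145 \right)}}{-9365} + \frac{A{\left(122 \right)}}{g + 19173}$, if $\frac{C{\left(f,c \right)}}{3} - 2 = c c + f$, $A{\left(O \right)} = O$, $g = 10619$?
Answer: $- \frac{185877203}{27900208} \approx -6.6622$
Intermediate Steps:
$C{\left(f,c \right)} = 6 + 3 f + 3 c^{2}$ ($C{\left(f,c \right)} = 6 + 3 \left(c c + f\right) = 6 + 3 \left(c^{2} + f\right) = 6 + 3 \left(f + c^{2}\right) = 6 + \left(3 f + 3 c^{2}\right) = 6 + 3 f + 3 c^{2}$)
$\frac{C{\left(-217,145 \right)}}{-9365} + \frac{A{\left(122 \right)}}{g + 19173} = \frac{6 + 3 \left(-217\right) + 3 \cdot 145^{2}}{-9365} + \frac{122}{10619 + 19173} = \left(6 - 651 + 3 \cdot 21025\right) \left(- \frac{1}{9365}\right) + \frac{122}{29792} = \left(6 - 651 + 63075\right) \left(- \frac{1}{9365}\right) + 122 \cdot \frac{1}{29792} = 62430 \left(- \frac{1}{9365}\right) + \frac{61}{14896} = - \frac{12486}{1873} + \frac{61}{14896} = - \frac{185877203}{27900208}$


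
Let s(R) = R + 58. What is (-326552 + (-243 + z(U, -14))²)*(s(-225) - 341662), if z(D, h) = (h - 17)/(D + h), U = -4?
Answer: 3302113679219/36 ≈ 9.1725e+10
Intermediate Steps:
z(D, h) = (-17 + h)/(D + h)
s(R) = 58 + R
(-326552 + (-243 + z(U, -14))²)*(s(-225) - 341662) = (-326552 + (-243 + (-17 - 14)/(-4 - 14))²)*((58 - 225) - 341662) = (-326552 + (-243 - 31/(-18))²)*(-167 - 341662) = (-326552 + (-243 - 1/18*(-31))²)*(-341829) = (-326552 + (-243 + 31/18)²)*(-341829) = (-326552 + (-4343/18)²)*(-341829) = (-326552 + 18861649/324)*(-341829) = -86941199/324*(-341829) = 3302113679219/36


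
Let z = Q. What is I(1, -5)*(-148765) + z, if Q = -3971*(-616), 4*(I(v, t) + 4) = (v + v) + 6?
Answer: 2743666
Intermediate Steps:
I(v, t) = -5/2 + v/2 (I(v, t) = -4 + ((v + v) + 6)/4 = -4 + (2*v + 6)/4 = -4 + (6 + 2*v)/4 = -4 + (3/2 + v/2) = -5/2 + v/2)
Q = 2446136
z = 2446136
I(1, -5)*(-148765) + z = (-5/2 + (½)*1)*(-148765) + 2446136 = (-5/2 + ½)*(-148765) + 2446136 = -2*(-148765) + 2446136 = 297530 + 2446136 = 2743666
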